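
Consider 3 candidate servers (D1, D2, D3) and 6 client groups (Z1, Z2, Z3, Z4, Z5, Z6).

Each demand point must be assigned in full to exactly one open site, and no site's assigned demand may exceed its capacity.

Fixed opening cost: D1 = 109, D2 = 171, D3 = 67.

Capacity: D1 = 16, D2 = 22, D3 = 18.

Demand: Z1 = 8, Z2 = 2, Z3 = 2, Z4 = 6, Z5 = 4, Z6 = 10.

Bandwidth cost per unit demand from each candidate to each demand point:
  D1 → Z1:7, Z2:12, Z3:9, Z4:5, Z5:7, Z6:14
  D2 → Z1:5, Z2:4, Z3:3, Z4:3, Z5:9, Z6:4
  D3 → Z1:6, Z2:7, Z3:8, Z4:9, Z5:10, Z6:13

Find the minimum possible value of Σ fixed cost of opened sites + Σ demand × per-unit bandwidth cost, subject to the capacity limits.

Open {D2, D3}; cheapest assignment that respects the capacities:
  D2 (cap 22, load 20): Z2, Z3, Z4, Z6 — cost 2×4 + 2×3 + 6×3 + 10×4 = 72
  D3 (cap 18, load 12): Z1, Z5 — cost 8×6 + 4×10 = 88
  Shipping 160, fixed 238 → total 398.
  Any other capacity-feasible assignment to {D2, D3} ships for at least 160.
Compare {D1, D2}: its best feasible assignment gives total 432.
Compare {D1, D3}: its best feasible assignment gives total 454.
Every other set of open sites that can feasibly serve all demand totals ≥ 432 even under its best assignment. Minimum: 398.

398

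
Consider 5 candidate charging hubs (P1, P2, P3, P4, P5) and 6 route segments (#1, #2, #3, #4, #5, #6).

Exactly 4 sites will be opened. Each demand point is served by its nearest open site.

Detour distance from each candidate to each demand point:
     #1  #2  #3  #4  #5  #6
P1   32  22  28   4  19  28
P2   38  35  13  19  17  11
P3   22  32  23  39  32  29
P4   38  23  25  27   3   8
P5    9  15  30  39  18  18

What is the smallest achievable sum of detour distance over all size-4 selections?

52

Open {P1, P2, P4, P5}.
  #1→P5 9, #2→P5 15, #3→P2 13, #4→P1 4, #5→P4 3, #6→P4 8  ⇒ total 52.
Compare {P1, P3, P4, P5}: total 62.
Compare {P2, P3, P4, P5}: total 67.
No size-4 selection does better; minimum is 52.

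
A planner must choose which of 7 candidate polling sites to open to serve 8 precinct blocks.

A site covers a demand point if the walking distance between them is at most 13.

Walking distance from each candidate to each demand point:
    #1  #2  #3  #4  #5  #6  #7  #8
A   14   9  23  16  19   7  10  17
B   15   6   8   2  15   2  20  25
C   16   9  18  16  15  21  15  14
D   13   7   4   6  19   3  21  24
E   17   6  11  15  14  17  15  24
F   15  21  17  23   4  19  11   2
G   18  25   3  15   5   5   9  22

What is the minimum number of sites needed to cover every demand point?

2

Coverage sets (demand points within 13 of each site):
  A: {#2, #6, #7}
  B: {#2, #3, #4, #6}
  C: {#2}
  D: {#1, #2, #3, #4, #6}
  E: {#2, #3}
  F: {#5, #7, #8}
  G: {#3, #5, #6, #7}
No single site covers all 8 demand points.
But {D, F} covers everything, so the minimum is 2.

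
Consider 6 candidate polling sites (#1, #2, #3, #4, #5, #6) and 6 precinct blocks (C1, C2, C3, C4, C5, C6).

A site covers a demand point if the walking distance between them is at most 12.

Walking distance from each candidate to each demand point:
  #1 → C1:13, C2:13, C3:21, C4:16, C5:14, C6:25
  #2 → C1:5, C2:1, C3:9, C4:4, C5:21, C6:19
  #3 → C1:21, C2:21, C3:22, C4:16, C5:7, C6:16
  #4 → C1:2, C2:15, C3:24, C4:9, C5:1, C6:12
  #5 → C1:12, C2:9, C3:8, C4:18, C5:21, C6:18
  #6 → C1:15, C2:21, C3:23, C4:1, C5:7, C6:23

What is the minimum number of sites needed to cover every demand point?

Coverage sets (demand points within 12 of each site):
  #1: {}
  #2: {C1, C2, C3, C4}
  #3: {C5}
  #4: {C1, C4, C5, C6}
  #5: {C1, C2, C3}
  #6: {C4, C5}
No single site covers all 6 demand points.
But {#2, #4} covers everything, so the minimum is 2.

2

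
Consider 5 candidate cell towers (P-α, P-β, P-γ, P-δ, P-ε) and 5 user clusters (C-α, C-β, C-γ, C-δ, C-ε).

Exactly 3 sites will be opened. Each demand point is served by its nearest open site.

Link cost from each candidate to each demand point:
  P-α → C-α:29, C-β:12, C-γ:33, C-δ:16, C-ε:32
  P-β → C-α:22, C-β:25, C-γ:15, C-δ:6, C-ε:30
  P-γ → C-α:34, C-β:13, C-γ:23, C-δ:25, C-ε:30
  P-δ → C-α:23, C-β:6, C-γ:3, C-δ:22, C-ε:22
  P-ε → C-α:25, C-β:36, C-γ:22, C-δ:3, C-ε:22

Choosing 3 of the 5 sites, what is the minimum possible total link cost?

Open {P-β, P-δ, P-ε}.
  C-α→P-β 22, C-β→P-δ 6, C-γ→P-δ 3, C-δ→P-ε 3, C-ε→P-δ 22  ⇒ total 56.
Compare {P-α, P-δ, P-ε}: total 57.
Compare {P-γ, P-δ, P-ε}: total 57.
No size-3 selection does better; minimum is 56.

56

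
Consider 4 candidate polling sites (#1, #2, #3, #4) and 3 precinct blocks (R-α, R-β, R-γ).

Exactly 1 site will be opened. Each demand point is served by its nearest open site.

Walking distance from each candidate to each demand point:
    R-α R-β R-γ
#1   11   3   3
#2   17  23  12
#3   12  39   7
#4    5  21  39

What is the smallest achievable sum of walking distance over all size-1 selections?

17

Open {#1}.
  R-α→#1 11, R-β→#1 3, R-γ→#1 3  ⇒ total 17.
Compare {#2}: total 52.
Compare {#3}: total 58.
No size-1 selection does better; minimum is 17.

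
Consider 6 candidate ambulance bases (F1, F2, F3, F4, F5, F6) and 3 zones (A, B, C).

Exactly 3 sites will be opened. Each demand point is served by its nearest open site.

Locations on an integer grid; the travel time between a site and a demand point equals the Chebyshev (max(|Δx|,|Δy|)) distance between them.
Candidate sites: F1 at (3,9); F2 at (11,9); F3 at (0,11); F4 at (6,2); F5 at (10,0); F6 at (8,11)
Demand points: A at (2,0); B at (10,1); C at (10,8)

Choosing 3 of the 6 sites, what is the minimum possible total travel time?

Open {F2, F4, F5}.
  A→F4 4, B→F5 1, C→F2 1  ⇒ total 6.
Compare {F4, F5, F6}: total 8.
Compare {F1, F2, F4}: total 9.
No size-3 selection does better; minimum is 6.

6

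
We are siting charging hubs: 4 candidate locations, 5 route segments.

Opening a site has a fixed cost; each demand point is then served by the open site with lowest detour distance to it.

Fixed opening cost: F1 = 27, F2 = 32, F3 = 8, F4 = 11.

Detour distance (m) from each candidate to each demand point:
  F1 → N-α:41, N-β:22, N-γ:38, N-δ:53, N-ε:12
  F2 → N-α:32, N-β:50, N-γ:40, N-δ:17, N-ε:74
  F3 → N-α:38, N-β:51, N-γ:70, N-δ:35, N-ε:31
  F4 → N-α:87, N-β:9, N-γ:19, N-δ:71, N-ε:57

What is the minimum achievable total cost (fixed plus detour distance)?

Open {F3, F4}: assign each demand point to its cheapest open site.
  N-α→F3 38, N-β→F4 9, N-γ→F4 19, N-δ→F3 35, N-ε→F3 31
  detour distance 132, fixed 19 → total 151.
Compare {F1, F2, F4}: detour distance 89 + fixed 70 = 159.
Compare {F1, F3, F4}: detour distance 113 + fixed 46 = 159.
Compare {F2, F3, F4}: detour distance 108 + fixed 51 = 159.
All other subsets cost ≥ 159. Minimum total cost: 151.

151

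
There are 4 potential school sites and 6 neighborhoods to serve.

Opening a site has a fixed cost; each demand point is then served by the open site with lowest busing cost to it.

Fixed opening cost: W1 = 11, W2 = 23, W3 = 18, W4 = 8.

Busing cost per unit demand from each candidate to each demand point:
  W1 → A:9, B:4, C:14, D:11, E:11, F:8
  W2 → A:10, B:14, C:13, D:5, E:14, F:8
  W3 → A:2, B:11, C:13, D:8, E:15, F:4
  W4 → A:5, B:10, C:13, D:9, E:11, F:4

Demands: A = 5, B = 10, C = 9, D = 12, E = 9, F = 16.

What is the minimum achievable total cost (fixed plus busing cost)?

442

Open {W1, W2, W3}: assign each demand point to its cheapest open site.
  A→W3 5×2=10, B→W1 10×4=40, C→W2 9×13=117, D→W2 12×5=60, E→W1 9×11=99, F→W3 16×4=64
  busing cost 390, fixed 52 → total 442.
Compare {W1, W2, W4}: busing cost 405 + fixed 42 = 447.
Compare {W1, W2, W3, W4}: busing cost 390 + fixed 60 = 450.
Compare {W1, W3}: busing cost 426 + fixed 29 = 455.
All other subsets cost ≥ 447. Minimum total cost: 442.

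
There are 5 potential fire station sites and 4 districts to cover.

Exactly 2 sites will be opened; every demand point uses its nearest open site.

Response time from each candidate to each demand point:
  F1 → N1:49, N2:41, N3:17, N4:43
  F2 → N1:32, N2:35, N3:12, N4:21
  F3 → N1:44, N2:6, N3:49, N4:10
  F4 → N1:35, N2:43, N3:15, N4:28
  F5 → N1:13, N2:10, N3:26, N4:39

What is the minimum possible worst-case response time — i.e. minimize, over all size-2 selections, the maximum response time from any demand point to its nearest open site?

Open {F2, F5}.
  Farthest demand point is N4 at response time 21 (to F2); all others are ≤ 21.
With {F3, F5} the worst case is 26.
With {F4, F5} the worst case is 28.
No size-2 selection achieves below 21.

21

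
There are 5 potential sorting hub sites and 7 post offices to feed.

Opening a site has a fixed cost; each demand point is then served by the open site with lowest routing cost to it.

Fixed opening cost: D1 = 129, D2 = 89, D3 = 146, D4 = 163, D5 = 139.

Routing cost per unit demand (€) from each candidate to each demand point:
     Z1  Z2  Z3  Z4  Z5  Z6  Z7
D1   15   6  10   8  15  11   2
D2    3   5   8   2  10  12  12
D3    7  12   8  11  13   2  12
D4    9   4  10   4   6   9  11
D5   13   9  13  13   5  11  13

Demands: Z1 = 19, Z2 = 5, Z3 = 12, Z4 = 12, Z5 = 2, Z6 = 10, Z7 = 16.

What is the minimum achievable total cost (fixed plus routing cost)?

Open {D1, D2}: assign each demand point to its cheapest open site.
  Z1→D2 19×3=57, Z2→D2 5×5=25, Z3→D2 12×8=96, Z4→D2 12×2=24, Z5→D2 2×10=20, Z6→D1 10×11=110, Z7→D1 16×2=32
  routing cost 364, fixed 218 → total 582.
Compare {D2}: routing cost 534 + fixed 89 = 623.
Compare {D1, D2, D3}: routing cost 274 + fixed 364 = 638.
Compare {D2, D3}: routing cost 434 + fixed 235 = 669.
All other subsets cost ≥ 623. Minimum total cost: 582.

582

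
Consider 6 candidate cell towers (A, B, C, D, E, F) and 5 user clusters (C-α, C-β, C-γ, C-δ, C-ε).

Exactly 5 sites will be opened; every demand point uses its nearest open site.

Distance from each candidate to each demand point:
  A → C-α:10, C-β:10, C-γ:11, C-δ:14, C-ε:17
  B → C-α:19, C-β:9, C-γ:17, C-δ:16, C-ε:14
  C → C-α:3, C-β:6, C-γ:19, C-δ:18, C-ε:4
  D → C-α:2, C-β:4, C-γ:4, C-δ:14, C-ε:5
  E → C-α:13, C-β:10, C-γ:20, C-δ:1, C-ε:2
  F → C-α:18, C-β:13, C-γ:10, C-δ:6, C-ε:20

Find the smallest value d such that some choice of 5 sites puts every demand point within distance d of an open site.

4

Open {A, B, C, D, E}.
  Farthest demand point is C-β at distance 4 (to D); all others are ≤ 4.
With {A, B, D, E, F} the worst case is 4.
With {A, C, D, E, F} the worst case is 4.
No size-5 selection achieves below 4.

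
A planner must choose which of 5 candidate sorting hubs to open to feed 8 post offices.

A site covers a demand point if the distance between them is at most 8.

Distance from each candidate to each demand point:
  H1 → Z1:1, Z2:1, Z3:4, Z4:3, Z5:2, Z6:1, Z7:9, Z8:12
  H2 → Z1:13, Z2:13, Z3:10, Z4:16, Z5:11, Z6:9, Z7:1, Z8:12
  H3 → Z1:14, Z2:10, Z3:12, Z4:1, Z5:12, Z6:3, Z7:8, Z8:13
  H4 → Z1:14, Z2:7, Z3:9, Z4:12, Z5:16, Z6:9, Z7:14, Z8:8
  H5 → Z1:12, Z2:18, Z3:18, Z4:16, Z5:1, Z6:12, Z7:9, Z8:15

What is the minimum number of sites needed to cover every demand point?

Coverage sets (demand points within 8 of each site):
  H1: {Z1, Z2, Z3, Z4, Z5, Z6}
  H2: {Z7}
  H3: {Z4, Z6, Z7}
  H4: {Z2, Z8}
  H5: {Z5}
No 2 sites suffice: every size-2 union leaves at least one demand point uncovered.
But {H1, H2, H4} covers everything, so the minimum is 3.

3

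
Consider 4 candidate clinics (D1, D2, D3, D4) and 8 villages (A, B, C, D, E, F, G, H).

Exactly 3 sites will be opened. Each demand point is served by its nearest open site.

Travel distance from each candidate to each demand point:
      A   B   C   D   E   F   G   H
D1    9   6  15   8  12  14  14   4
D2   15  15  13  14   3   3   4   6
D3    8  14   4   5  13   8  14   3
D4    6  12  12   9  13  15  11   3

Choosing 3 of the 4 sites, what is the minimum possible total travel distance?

Open {D1, D2, D3}.
  A→D3 8, B→D1 6, C→D3 4, D→D3 5, E→D2 3, F→D2 3, G→D2 4, H→D3 3  ⇒ total 36.
Compare {D2, D3, D4}: total 40.
Compare {D1, D2, D4}: total 45.
No size-3 selection does better; minimum is 36.

36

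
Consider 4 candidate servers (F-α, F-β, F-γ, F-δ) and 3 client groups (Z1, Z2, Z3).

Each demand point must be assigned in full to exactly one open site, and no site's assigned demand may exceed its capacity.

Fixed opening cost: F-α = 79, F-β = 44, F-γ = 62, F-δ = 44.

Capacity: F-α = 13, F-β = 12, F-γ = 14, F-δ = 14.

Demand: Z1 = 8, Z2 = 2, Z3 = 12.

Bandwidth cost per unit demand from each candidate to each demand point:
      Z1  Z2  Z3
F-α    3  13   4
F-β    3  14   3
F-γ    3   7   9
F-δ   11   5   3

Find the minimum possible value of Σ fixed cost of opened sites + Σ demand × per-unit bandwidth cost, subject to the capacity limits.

158

Open {F-β, F-δ}; cheapest assignment that respects the capacities:
  F-β (cap 12, load 8): Z1 — cost 8×3 = 24
  F-δ (cap 14, load 14): Z2, Z3 — cost 2×5 + 12×3 = 46
  Shipping 70, fixed 88 → total 158.
  Any other capacity-feasible assignment to {F-β, F-δ} ships for at least 70.
Compare {F-γ, F-δ}: its best feasible assignment gives total 176.
Compare {F-β, F-γ}: its best feasible assignment gives total 180.
Every other set of open sites that can feasibly serve all demand totals ≥ 176 even under its best assignment. Minimum: 158.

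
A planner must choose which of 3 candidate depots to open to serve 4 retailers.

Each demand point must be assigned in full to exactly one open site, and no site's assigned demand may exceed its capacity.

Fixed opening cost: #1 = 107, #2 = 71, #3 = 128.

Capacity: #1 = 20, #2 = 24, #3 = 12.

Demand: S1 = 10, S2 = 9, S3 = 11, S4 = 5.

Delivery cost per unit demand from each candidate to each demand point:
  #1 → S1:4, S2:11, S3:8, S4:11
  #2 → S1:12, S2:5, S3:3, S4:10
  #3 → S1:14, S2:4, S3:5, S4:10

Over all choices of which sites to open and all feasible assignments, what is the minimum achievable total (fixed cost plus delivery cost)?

351

Open {#1, #2}; cheapest assignment that respects the capacities:
  #1 (cap 20, load 15): S1, S4 — cost 10×4 + 5×11 = 95
  #2 (cap 24, load 20): S2, S3 — cost 9×5 + 11×3 = 78
  Shipping 173, fixed 178 → total 351.
  Any other capacity-feasible assignment to {#1, #2} ships for at least 173.
Compare {#1, #2, #3}: its best feasible assignment gives total 465.
Compare {#2, #3}: its best feasible assignment gives total 469.
Every other set of open sites that can feasibly serve all demand totals ≥ 465 even under its best assignment. Minimum: 351.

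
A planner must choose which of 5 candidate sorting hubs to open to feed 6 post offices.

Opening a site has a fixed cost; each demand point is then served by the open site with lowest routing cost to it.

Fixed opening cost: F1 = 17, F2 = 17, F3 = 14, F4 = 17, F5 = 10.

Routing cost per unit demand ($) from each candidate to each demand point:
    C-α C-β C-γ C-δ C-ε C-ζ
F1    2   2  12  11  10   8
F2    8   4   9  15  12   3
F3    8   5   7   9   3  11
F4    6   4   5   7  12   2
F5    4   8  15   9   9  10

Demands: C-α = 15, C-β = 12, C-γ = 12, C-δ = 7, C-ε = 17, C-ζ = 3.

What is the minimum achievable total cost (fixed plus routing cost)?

268

Open {F1, F3, F4}: assign each demand point to its cheapest open site.
  C-α→F1 15×2=30, C-β→F1 12×2=24, C-γ→F4 12×5=60, C-δ→F4 7×7=49, C-ε→F3 17×3=51, C-ζ→F4 3×2=6
  routing cost 220, fixed 48 → total 268.
Compare {F1, F3, F4, F5}: routing cost 220 + fixed 58 = 278.
Compare {F1, F2, F3, F4}: routing cost 220 + fixed 65 = 285.
Compare {F1, F2, F3, F4, F5}: routing cost 220 + fixed 75 = 295.
All other subsets cost ≥ 278. Minimum total cost: 268.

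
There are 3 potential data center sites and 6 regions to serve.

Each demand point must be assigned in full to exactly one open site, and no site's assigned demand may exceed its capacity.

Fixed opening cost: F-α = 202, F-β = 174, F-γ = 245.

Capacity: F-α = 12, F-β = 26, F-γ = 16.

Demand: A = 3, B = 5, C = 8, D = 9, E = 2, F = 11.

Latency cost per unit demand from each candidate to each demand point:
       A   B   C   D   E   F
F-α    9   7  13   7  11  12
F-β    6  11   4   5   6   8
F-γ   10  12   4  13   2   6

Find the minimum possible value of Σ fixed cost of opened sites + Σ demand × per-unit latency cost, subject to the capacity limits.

Open {F-β, F-γ}; cheapest assignment that respects the capacities:
  F-β (cap 26, load 25): A, B, C, D — cost 3×6 + 5×11 + 8×4 + 9×5 = 150
  F-γ (cap 16, load 13): E, F — cost 2×2 + 11×6 = 70
  Shipping 220, fixed 419 → total 639.
  Any other capacity-feasible assignment to {F-β, F-γ} ships for at least 220.
Compare {F-α, F-β}: its best feasible assignment gives total 653.
Compare {F-α, F-β, F-γ}: its best feasible assignment gives total 821.
Every other set of open sites that can feasibly serve all demand totals ≥ 653 even under its best assignment. Minimum: 639.

639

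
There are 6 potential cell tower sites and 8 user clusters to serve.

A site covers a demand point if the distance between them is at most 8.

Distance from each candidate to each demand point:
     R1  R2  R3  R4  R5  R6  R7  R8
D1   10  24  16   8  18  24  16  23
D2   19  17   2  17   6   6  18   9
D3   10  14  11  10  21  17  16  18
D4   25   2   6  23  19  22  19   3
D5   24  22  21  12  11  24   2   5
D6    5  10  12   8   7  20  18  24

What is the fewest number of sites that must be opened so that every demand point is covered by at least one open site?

4

Coverage sets (demand points within 8 of each site):
  D1: {R4}
  D2: {R3, R5, R6}
  D3: {}
  D4: {R2, R3, R8}
  D5: {R7, R8}
  D6: {R1, R4, R5}
No 3 sites suffice: every size-3 union leaves at least one demand point uncovered.
But {D2, D4, D5, D6} covers everything, so the minimum is 4.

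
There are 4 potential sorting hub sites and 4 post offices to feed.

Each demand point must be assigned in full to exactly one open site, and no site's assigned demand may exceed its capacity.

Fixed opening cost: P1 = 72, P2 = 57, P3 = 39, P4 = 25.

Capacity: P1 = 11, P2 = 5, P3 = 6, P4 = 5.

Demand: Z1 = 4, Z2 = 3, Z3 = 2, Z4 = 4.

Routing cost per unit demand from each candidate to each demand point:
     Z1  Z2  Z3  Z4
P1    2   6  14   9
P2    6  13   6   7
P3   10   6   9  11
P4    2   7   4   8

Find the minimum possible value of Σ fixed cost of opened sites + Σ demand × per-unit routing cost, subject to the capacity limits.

167

Open {P1, P4}; cheapest assignment that respects the capacities:
  P1 (cap 11, load 11): Z1, Z2, Z4 — cost 4×2 + 3×6 + 4×9 = 62
  P4 (cap 5, load 2): Z3 — cost 2×4 = 8
  Shipping 70, fixed 97 → total 167.
  Any other capacity-feasible assignment to {P1, P4} ships for at least 70.
Compare {P1, P3}: its best feasible assignment gives total 191.
Compare {P2, P3, P4}: its best feasible assignment gives total 193.
Every other set of open sites that can feasibly serve all demand totals ≥ 191 even under its best assignment. Minimum: 167.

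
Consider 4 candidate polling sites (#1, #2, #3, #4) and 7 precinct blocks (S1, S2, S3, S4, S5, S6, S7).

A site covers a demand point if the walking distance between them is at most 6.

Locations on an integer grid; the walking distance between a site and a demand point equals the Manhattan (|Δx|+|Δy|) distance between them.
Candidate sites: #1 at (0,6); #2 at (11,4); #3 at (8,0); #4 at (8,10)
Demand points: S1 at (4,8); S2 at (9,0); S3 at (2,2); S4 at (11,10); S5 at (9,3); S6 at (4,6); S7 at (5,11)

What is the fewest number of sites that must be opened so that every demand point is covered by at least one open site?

Coverage sets (demand points within 6 of each site):
  #1: {S1, S3, S6}
  #2: {S2, S4, S5}
  #3: {S2, S5}
  #4: {S1, S4, S7}
No 2 sites suffice: every size-2 union leaves at least one demand point uncovered.
But {#1, #2, #4} covers everything, so the minimum is 3.

3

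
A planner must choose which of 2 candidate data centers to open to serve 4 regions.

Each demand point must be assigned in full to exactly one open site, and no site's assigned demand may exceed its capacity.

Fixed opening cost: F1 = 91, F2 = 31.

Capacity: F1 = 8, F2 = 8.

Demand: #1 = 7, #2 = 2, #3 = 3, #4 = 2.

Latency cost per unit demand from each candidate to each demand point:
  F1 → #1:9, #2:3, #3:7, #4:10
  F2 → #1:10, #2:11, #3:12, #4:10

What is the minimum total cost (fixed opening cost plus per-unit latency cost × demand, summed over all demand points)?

Open {F1, F2}; cheapest assignment that respects the capacities:
  F1 (cap 8, load 7): #2, #3, #4 — cost 2×3 + 3×7 + 2×10 = 47
  F2 (cap 8, load 7): #1 — cost 7×10 = 70
  Shipping 117, fixed 122 → total 239.
  Any other capacity-feasible assignment to {F1, F2} ships for at least 117.
Total demand is 14 and no other set of sites has combined capacity ≥ 14, so {F1, F2} is the only feasible choice of open sites. Minimum: 239.

239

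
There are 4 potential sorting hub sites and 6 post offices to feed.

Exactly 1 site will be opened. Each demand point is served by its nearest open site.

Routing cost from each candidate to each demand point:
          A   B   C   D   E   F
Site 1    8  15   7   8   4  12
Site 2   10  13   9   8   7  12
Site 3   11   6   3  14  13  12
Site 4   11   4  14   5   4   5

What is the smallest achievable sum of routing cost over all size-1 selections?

43

Open {Site 4}.
  A→Site 4 11, B→Site 4 4, C→Site 4 14, D→Site 4 5, E→Site 4 4, F→Site 4 5  ⇒ total 43.
Compare {Site 1}: total 54.
Compare {Site 2}: total 59.
No size-1 selection does better; minimum is 43.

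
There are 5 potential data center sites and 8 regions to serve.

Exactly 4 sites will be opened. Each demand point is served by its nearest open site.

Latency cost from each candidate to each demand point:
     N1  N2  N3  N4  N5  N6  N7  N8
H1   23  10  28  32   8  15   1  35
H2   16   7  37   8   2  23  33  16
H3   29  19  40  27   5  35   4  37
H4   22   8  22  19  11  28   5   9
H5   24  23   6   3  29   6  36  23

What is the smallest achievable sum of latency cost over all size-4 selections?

50

Open {H1, H2, H4, H5}.
  N1→H2 16, N2→H2 7, N3→H5 6, N4→H5 3, N5→H2 2, N6→H5 6, N7→H1 1, N8→H4 9  ⇒ total 50.
Compare {H2, H3, H4, H5}: total 53.
Compare {H1, H2, H3, H5}: total 57.
No size-4 selection does better; minimum is 50.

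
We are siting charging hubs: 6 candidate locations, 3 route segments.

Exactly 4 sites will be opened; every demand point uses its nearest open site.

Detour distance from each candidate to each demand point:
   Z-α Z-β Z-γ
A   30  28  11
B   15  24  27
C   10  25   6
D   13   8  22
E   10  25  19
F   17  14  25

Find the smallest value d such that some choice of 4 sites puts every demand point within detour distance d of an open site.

10

Open {A, B, C, D}.
  Farthest demand point is Z-α at detour distance 10 (to C); all others are ≤ 10.
With {A, C, D, E} the worst case is 10.
With {A, C, D, F} the worst case is 10.
No size-4 selection achieves below 10.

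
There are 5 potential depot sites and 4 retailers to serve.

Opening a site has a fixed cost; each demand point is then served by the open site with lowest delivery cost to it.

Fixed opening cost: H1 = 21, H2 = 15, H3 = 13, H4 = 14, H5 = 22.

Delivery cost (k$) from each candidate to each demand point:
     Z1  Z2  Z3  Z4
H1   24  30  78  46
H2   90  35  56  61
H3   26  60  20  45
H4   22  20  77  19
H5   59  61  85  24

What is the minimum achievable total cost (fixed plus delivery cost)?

Open {H3, H4}: assign each demand point to its cheapest open site.
  Z1→H4 22, Z2→H4 20, Z3→H3 20, Z4→H4 19
  delivery cost 81, fixed 27 → total 108.
Compare {H2, H3, H4}: delivery cost 81 + fixed 42 = 123.
Compare {H1, H3, H4}: delivery cost 81 + fixed 48 = 129.
Compare {H3, H4, H5}: delivery cost 81 + fixed 49 = 130.
All other subsets cost ≥ 123. Minimum total cost: 108.

108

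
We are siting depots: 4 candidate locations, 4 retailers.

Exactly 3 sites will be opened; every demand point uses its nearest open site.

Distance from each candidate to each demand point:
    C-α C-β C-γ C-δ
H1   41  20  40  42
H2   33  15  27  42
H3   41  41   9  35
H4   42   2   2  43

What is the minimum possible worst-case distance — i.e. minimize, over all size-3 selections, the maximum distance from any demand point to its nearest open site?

35

Open {H1, H2, H3}.
  Farthest demand point is C-δ at distance 35 (to H3); all others are ≤ 35.
With {H2, H3, H4} the worst case is 35.
With {H1, H3, H4} the worst case is 41.
No size-3 selection achieves below 35.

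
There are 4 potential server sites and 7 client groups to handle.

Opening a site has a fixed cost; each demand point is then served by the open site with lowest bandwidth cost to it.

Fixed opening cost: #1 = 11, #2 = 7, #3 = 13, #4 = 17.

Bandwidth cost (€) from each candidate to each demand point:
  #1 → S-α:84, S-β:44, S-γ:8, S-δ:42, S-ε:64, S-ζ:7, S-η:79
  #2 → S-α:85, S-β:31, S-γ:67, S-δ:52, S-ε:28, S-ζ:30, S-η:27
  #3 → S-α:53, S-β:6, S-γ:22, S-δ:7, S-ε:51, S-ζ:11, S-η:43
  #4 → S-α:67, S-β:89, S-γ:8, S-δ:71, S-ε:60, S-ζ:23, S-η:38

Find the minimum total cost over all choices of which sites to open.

Open {#1, #2, #3}: assign each demand point to its cheapest open site.
  S-α→#3 53, S-β→#3 6, S-γ→#1 8, S-δ→#3 7, S-ε→#2 28, S-ζ→#1 7, S-η→#2 27
  bandwidth cost 136, fixed 31 → total 167.
Compare {#2, #3}: bandwidth cost 154 + fixed 20 = 174.
Compare {#2, #3, #4}: bandwidth cost 140 + fixed 37 = 177.
Compare {#1, #2, #3, #4}: bandwidth cost 136 + fixed 48 = 184.
All other subsets cost ≥ 174. Minimum total cost: 167.

167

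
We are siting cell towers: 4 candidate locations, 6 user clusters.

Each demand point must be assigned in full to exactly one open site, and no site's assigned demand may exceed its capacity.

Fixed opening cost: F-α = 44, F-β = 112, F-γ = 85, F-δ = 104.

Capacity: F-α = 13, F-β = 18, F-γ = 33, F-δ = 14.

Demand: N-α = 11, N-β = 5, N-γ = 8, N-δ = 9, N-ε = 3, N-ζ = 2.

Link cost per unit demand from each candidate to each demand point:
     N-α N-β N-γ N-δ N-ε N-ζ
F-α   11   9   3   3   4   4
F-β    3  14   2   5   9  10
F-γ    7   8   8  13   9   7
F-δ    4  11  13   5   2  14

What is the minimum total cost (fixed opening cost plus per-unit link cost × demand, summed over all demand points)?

363

Open {F-α, F-γ}; cheapest assignment that respects the capacities:
  F-α (cap 13, load 12): N-δ, N-ε — cost 9×3 + 3×4 = 39
  F-γ (cap 33, load 26): N-α, N-β, N-γ, N-ζ — cost 11×7 + 5×8 + 8×8 + 2×7 = 195
  Shipping 234, fixed 129 → total 363.
  Any other capacity-feasible assignment to {F-α, F-γ} ships for at least 234.
Compare {F-β, F-γ}: its best feasible assignment gives total 416.
Compare {F-α, F-γ, F-δ}: its best feasible assignment gives total 422.
Every other set of open sites that can feasibly serve all demand totals ≥ 416 even under its best assignment. Minimum: 363.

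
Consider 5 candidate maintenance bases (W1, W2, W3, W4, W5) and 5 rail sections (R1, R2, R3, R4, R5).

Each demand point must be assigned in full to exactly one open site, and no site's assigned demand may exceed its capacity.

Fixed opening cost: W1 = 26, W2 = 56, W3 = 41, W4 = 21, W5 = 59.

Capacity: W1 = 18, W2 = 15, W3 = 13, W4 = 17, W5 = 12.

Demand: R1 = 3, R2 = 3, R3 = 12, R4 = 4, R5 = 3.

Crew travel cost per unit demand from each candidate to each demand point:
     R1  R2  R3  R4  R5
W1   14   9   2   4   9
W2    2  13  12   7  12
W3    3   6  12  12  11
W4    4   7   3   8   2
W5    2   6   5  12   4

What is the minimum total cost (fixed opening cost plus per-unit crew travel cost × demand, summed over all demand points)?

126

Open {W1, W4}; cheapest assignment that respects the capacities:
  W1 (cap 18, load 16): R3, R4 — cost 12×2 + 4×4 = 40
  W4 (cap 17, load 9): R1, R2, R5 — cost 3×4 + 3×7 + 3×2 = 39
  Shipping 79, fixed 47 → total 126.
  Any other capacity-feasible assignment to {W1, W4} ships for at least 79.
Compare {W1, W5}: its best feasible assignment gives total 161.
Compare {W1, W3, W4}: its best feasible assignment gives total 161.
Every other set of open sites that can feasibly serve all demand totals ≥ 161 even under its best assignment. Minimum: 126.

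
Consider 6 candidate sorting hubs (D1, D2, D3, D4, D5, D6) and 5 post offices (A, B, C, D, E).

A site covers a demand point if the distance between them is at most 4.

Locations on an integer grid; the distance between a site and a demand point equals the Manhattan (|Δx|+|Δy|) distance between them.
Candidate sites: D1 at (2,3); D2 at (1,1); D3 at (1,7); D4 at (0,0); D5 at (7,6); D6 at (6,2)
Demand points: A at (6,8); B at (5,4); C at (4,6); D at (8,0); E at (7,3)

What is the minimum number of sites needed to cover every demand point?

Coverage sets (demand points within 4 of each site):
  D1: {B}
  D2: {}
  D3: {C}
  D4: {}
  D5: {A, B, C, E}
  D6: {B, D, E}
No single site covers all 5 demand points.
But {D5, D6} covers everything, so the minimum is 2.

2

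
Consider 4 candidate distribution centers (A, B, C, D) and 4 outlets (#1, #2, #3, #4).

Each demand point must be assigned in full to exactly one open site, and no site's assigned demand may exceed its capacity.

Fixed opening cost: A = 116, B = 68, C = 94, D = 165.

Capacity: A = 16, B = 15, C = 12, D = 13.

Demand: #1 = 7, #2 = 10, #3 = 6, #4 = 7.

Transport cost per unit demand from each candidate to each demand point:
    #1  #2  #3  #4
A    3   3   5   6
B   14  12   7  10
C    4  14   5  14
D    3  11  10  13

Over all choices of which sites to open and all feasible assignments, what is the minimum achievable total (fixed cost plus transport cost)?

412

Open {A, B}; cheapest assignment that respects the capacities:
  A (cap 16, load 16): #2, #3 — cost 10×3 + 6×5 = 60
  B (cap 15, load 14): #1, #4 — cost 7×14 + 7×10 = 168
  Shipping 228, fixed 184 → total 412.
  Any other capacity-feasible assignment to {A, B} ships for at least 228.
Compare {A, B, C}: its best feasible assignment gives total 436.
Compare {A, B, D}: its best feasible assignment gives total 500.
Every other set of open sites that can feasibly serve all demand totals ≥ 436 even under its best assignment. Minimum: 412.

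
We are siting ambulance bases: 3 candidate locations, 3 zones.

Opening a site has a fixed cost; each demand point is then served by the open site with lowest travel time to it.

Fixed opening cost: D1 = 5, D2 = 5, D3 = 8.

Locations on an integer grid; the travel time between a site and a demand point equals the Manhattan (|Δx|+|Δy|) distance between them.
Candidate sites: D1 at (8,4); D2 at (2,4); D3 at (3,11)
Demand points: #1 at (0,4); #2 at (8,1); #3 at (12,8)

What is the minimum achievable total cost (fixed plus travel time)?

23

Open {D1, D2}: assign each demand point to its cheapest open site.
  #1→D2 2, #2→D1 3, #3→D1 8
  travel time 13, fixed 10 → total 23.
Compare {D1}: travel time 19 + fixed 5 = 24.
Compare {D2}: travel time 25 + fixed 5 = 30.
Compare {D1, D2, D3}: travel time 13 + fixed 18 = 31.
All other subsets cost ≥ 24. Minimum total cost: 23.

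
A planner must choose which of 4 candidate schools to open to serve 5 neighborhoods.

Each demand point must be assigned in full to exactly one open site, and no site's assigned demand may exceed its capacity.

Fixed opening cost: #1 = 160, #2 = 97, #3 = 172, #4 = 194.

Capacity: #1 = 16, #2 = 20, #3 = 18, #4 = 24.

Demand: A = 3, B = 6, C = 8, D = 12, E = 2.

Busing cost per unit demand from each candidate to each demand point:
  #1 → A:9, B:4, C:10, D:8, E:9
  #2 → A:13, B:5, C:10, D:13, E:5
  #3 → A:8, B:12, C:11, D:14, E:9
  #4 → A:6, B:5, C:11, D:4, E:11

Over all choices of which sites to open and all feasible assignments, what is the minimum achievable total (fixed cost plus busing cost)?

477

Open {#2, #4}; cheapest assignment that respects the capacities:
  #2 (cap 20, load 16): B, C, E — cost 6×5 + 8×10 + 2×5 = 120
  #4 (cap 24, load 15): A, D — cost 3×6 + 12×4 = 66
  Shipping 186, fixed 291 → total 477.
  Any other capacity-feasible assignment to {#2, #4} ships for at least 186.
Compare {#1, #2}: its best feasible assignment gives total 500.
Compare {#1, #4}: its best feasible assignment gives total 542.
Every other set of open sites that can feasibly serve all demand totals ≥ 500 even under its best assignment. Minimum: 477.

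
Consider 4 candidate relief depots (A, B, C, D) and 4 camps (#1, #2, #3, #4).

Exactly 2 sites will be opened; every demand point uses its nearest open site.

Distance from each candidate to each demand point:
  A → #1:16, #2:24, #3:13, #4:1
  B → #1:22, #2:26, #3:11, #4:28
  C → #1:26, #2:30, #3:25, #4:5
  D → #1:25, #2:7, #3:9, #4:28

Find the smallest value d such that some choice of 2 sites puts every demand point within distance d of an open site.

16

Open {A, D}.
  Farthest demand point is #1 at distance 16 (to A); all others are ≤ 16.
With {A, B} the worst case is 24.
With {A, C} the worst case is 24.
No size-2 selection achieves below 16.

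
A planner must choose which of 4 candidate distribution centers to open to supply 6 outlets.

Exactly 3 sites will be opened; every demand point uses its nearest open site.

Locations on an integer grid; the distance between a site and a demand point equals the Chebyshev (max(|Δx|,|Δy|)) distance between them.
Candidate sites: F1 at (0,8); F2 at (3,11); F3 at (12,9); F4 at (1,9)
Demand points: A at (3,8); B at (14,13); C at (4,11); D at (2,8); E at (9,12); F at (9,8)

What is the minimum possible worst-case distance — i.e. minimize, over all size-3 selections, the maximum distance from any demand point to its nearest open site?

4

Open {F1, F2, F3}.
  Farthest demand point is B at distance 4 (to F3); all others are ≤ 4.
With {F1, F3, F4} the worst case is 4.
With {F2, F3, F4} the worst case is 4.
No size-3 selection achieves below 4.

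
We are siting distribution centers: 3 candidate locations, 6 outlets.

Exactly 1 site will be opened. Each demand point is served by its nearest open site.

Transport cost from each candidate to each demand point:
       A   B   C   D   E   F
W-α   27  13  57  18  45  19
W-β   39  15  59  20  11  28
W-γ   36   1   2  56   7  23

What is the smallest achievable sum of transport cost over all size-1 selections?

125

Open {W-γ}.
  A→W-γ 36, B→W-γ 1, C→W-γ 2, D→W-γ 56, E→W-γ 7, F→W-γ 23  ⇒ total 125.
Compare {W-β}: total 172.
Compare {W-α}: total 179.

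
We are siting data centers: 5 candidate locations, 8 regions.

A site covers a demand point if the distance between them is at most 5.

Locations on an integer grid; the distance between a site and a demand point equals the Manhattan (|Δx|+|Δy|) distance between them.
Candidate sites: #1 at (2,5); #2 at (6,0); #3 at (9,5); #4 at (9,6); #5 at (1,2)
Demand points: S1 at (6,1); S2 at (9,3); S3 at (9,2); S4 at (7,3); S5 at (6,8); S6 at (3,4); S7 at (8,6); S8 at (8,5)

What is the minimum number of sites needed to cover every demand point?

Coverage sets (demand points within 5 of each site):
  #1: {S6}
  #2: {S1, S3, S4}
  #3: {S2, S3, S4, S7, S8}
  #4: {S2, S3, S4, S5, S7, S8}
  #5: {S6}
No 2 sites suffice: every size-2 union leaves at least one demand point uncovered.
But {#1, #2, #4} covers everything, so the minimum is 3.

3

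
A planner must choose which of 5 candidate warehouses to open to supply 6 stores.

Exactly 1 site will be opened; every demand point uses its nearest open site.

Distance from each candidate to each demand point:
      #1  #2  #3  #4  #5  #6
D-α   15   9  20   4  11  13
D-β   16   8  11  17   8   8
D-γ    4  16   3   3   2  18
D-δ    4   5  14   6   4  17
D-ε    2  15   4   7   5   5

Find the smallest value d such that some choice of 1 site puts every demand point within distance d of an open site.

Open {D-ε}.
  Farthest demand point is #2 at distance 15 (to D-ε); all others are ≤ 15.
With {D-β} the worst case is 17.
With {D-δ} the worst case is 17.
No size-1 selection achieves below 15.

15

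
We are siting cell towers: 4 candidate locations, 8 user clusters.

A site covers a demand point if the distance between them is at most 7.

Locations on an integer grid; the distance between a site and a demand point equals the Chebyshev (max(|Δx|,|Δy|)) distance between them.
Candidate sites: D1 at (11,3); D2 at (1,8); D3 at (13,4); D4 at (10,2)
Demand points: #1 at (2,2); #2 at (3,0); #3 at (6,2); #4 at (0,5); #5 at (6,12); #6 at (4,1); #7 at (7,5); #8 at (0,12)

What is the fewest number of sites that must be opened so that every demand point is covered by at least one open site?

2

Coverage sets (demand points within 7 of each site):
  D1: {#3, #6, #7}
  D2: {#1, #3, #4, #5, #6, #7, #8}
  D3: {#3, #7}
  D4: {#2, #3, #6, #7}
No single site covers all 8 demand points.
But {D2, D4} covers everything, so the minimum is 2.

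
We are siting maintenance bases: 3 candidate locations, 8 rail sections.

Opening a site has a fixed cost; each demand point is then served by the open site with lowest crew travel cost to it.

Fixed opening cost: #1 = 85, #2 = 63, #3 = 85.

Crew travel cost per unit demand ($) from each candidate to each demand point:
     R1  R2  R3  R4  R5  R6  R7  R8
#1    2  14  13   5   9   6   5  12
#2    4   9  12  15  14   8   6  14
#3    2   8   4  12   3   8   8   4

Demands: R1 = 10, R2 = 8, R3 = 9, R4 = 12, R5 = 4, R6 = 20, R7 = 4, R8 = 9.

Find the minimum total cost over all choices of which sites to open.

538

Open {#1, #3}: assign each demand point to its cheapest open site.
  R1→#1 10×2=20, R2→#3 8×8=64, R3→#3 9×4=36, R4→#1 12×5=60, R5→#3 4×3=12, R6→#1 20×6=120, R7→#1 4×5=20, R8→#3 9×4=36
  crew travel cost 368, fixed 170 → total 538.
Compare {#3}: crew travel cost 504 + fixed 85 = 589.
Compare {#1, #2, #3}: crew travel cost 368 + fixed 233 = 601.
Compare {#2, #3}: crew travel cost 496 + fixed 148 = 644.
All other subsets cost ≥ 589. Minimum total cost: 538.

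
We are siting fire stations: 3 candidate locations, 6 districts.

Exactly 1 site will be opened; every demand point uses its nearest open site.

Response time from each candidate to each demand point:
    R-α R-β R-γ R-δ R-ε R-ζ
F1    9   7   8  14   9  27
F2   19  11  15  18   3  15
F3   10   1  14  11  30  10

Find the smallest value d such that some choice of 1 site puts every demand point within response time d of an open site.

Open {F2}.
  Farthest demand point is R-α at response time 19 (to F2); all others are ≤ 19.
With {F1} the worst case is 27.
With {F3} the worst case is 30.
No size-1 selection achieves below 19.

19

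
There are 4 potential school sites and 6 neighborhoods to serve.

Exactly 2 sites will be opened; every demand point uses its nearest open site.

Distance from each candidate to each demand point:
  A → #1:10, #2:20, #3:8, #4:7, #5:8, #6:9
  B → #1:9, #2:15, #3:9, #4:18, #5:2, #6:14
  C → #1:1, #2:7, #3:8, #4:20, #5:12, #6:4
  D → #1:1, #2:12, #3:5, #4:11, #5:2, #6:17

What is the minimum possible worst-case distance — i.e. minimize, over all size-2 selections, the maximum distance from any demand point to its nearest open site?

Open {A, C}.
  Farthest demand point is #3 at distance 8 (to A); all others are ≤ 8.
With {C, D} the worst case is 11.
With {A, D} the worst case is 12.
No size-2 selection achieves below 8.

8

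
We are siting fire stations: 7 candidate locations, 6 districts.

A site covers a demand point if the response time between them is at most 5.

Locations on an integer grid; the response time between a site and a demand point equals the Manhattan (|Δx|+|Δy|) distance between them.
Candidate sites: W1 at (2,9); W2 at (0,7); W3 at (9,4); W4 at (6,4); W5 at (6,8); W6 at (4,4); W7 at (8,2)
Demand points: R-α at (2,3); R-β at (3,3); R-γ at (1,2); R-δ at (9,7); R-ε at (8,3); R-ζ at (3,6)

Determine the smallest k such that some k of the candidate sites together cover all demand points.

Coverage sets (demand points within 5 of each site):
  W1: {R-ζ}
  W2: {R-ζ}
  W3: {R-δ, R-ε}
  W4: {R-α, R-β, R-ε, R-ζ}
  W5: {R-δ, R-ζ}
  W6: {R-α, R-β, R-γ, R-ε, R-ζ}
  W7: {R-ε}
No single site covers all 6 demand points.
But {W3, W6} covers everything, so the minimum is 2.

2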